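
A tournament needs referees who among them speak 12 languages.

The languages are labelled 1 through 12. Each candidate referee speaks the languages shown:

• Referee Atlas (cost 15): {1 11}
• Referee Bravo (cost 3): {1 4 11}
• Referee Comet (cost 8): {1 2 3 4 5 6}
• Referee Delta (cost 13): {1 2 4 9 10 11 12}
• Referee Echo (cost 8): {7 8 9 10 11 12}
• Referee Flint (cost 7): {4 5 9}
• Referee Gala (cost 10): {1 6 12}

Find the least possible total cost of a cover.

Comet, Echo together cover every language (Comet ∪ Echo = {1, 2, 3, 4, 5, 6, 7, 8, 9, 10, 11, 12}); total cost 8 + 8 = 16.
The greedy pick Bravo, Echo, Comet costs 19; no covering selection beats 16.

16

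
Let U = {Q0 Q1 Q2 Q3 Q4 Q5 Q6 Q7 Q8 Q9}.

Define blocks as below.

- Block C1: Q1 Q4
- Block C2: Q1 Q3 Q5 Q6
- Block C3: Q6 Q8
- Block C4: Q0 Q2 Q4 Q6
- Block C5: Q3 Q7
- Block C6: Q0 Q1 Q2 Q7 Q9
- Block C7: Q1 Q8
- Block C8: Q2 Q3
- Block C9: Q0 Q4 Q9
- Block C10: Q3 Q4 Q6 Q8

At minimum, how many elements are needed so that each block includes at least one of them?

4

H = {Q1, Q3, Q6, Q9} meets every block (each contains at least one member of H), and |H| = 4.
No choice of 3 elements meets every block, so 4 is the minimum.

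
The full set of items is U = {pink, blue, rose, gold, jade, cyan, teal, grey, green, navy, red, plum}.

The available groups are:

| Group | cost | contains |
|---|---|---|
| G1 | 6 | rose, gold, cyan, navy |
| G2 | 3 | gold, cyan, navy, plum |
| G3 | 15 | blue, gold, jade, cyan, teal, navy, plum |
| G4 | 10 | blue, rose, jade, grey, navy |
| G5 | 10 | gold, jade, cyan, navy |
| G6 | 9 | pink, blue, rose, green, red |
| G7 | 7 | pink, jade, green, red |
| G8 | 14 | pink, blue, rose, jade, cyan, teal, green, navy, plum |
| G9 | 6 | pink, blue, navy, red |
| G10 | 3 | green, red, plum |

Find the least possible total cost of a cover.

30

G2, G4, G8, G10 together cover every item (G2 ∪ G4 ∪ G8 ∪ G10 = {pink, blue, rose, gold, jade, cyan, teal, grey, green, navy, red, plum}); total cost 3 + 10 + 14 + 3 = 30.
The greedy pick G2, G10, G4, G9, G8 costs 36; no covering selection beats 30.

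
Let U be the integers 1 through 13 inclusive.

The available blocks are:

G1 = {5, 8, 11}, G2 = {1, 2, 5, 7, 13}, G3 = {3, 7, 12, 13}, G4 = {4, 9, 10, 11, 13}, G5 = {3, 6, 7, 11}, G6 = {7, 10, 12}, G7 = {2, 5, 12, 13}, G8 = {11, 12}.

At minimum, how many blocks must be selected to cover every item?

G1, G2, G3, G4, and G5 cover everything between them: the union {1, 2, 3, 4, 5, 6, 7, 8, 9, 10, 11, 12, 13} is all of U.
No 4 of the 8 blocks cover everything (all 70 combinations miss at least one item), so 5 is optimal.

5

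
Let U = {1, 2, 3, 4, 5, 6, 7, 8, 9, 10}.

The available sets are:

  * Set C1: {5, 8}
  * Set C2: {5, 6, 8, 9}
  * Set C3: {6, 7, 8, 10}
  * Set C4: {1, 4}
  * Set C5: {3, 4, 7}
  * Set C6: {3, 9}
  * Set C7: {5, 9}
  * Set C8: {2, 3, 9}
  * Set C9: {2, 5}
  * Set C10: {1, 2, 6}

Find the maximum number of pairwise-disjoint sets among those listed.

4

C3, C4, C6, C9 are pairwise disjoint (C3={6,7,8,10}; C4={1,4}; C6={3,9}; C9={2,5}).
Every remaining set overlaps one of these, and no 5 of the listed sets are pairwise disjoint, so 4 is the maximum.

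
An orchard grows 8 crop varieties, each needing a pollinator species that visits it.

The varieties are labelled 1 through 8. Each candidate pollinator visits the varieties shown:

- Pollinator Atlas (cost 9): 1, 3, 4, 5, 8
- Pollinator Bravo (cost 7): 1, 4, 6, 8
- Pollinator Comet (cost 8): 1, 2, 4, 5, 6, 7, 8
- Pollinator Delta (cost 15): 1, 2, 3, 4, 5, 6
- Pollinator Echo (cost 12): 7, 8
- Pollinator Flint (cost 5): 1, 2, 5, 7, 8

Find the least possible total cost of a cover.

17

Atlas, Comet together cover every variety (Atlas ∪ Comet = {1, 2, 3, 4, 5, 6, 7, 8}); total cost 9 + 8 = 17.
The greedy pick Flint, Bravo, Atlas costs 21; no covering selection beats 17.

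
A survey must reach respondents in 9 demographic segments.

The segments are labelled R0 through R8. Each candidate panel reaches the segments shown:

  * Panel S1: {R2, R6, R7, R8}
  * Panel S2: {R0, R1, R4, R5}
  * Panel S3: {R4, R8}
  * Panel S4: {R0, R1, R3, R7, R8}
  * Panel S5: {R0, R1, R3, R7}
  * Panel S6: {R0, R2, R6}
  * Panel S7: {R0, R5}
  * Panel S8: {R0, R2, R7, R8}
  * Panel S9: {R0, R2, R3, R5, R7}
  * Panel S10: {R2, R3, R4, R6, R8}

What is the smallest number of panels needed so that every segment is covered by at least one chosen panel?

S1 and S2 and S10 together: S1 ∪ S2 ∪ S10 = {R0, R1, R2, R3, R4, R5, R6, R7, R8} — every segment is covered.
No 2 of the 10 panels cover everything (all 45 combinations miss at least one segment), so 3 is optimal.

3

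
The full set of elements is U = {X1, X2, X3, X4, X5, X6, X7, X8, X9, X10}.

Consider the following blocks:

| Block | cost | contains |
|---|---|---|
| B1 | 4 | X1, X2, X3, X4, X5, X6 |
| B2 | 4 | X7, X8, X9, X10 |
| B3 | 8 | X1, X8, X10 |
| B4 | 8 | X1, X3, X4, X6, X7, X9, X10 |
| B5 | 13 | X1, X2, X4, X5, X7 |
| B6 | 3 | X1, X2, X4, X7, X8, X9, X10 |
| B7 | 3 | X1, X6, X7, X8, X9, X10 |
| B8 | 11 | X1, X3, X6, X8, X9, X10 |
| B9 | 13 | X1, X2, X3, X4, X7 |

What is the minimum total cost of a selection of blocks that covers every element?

7

B1, B7 together cover every element (B1 ∪ B7 = {X1, X2, X3, X4, X5, X6, X7, X8, X9, X10}); total cost 4 + 3 = 7.
No covering selection has total cost below 7.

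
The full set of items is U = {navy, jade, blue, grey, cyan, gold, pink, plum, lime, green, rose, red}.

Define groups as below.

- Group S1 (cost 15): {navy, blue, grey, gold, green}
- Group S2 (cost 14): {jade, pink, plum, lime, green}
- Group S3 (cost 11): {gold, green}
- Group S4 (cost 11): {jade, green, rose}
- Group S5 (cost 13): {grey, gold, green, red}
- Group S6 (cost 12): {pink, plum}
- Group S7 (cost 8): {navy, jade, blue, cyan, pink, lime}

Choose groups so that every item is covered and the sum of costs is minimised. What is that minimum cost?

44

S4, S5, S6, S7 together cover every item (S4 ∪ S5 ∪ S6 ∪ S7 = {navy, jade, blue, grey, cyan, gold, pink, plum, lime, green, rose, red}); total cost 11 + 13 + 12 + 8 = 44.
No covering selection has total cost below 44.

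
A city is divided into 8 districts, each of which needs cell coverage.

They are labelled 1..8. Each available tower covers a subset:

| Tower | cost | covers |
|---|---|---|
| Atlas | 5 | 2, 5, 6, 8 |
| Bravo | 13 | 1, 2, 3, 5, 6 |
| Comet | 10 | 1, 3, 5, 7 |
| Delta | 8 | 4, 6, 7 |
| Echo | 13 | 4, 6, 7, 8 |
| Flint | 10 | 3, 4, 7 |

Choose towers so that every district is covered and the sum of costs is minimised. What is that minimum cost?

Atlas, Comet, Delta together cover every district (Atlas ∪ Comet ∪ Delta = {1, 2, 3, 4, 5, 6, 7, 8}); total cost 5 + 10 + 8 = 23.
No covering selection has total cost below 23.

23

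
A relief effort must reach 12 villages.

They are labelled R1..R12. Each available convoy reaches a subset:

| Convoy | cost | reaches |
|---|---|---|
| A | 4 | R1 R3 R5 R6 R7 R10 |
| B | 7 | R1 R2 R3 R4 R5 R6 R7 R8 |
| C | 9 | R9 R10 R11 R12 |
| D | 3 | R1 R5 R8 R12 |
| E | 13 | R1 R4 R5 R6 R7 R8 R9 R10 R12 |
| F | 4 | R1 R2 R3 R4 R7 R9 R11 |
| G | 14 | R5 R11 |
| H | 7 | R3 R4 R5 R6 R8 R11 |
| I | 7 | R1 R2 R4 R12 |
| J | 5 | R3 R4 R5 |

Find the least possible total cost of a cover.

A, D, F together cover every village (A ∪ D ∪ F = {R1, R2, R3, R4, R5, R6, R7, R8, R9, R10, R11, R12}); total cost 4 + 3 + 4 = 11.
No covering selection has total cost below 11.

11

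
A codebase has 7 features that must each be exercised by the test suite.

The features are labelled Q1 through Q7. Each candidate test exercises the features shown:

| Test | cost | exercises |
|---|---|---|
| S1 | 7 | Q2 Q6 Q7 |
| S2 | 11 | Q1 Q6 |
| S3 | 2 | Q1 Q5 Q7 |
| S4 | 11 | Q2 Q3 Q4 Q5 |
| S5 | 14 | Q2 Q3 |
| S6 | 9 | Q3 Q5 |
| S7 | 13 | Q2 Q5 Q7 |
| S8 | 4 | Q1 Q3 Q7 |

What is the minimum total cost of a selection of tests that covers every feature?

S1, S3, S4 together cover every feature (S1 ∪ S3 ∪ S4 = {Q1, Q2, Q3, Q4, Q5, Q6, Q7}); total cost 7 + 2 + 11 = 20.
The greedy pick S3, S1, S8, S4 costs 24; no covering selection beats 20.

20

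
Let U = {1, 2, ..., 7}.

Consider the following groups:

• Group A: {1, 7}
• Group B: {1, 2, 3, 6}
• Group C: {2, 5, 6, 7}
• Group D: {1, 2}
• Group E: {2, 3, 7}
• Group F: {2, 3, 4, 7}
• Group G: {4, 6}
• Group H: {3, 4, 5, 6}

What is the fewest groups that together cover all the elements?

Take {C, D, H}. Their union is {1, 2, 3, 4, 5, 6, 7}, which is all 7 elements.
No 2 of the 8 groups cover everything (all 28 combinations miss at least one element), so 3 is optimal.

3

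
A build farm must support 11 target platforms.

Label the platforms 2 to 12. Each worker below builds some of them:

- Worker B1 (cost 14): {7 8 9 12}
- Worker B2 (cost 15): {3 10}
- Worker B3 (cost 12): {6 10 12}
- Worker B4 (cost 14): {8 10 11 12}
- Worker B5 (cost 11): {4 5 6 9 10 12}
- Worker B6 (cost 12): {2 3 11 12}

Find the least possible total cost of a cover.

B1, B5, B6 together cover every platform (B1 ∪ B5 ∪ B6 = {2, 3, 4, 5, 6, 7, 8, 9, 10, 11, 12}); total cost 14 + 11 + 12 = 37.
No covering selection has total cost below 37.

37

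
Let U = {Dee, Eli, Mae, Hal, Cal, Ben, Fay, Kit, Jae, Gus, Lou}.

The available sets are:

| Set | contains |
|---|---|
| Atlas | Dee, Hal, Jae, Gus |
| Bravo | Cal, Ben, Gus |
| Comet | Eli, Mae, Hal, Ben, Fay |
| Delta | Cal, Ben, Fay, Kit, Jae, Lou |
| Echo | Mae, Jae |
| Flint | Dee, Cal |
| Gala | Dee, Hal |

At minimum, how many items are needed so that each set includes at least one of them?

3

H = {Dee, Mae, Cal} meets every set (each contains at least one member of H), and |H| = 3.
The sets Bravo, Echo, Gala are pairwise disjoint, so any hitting set needs a separate item for each — at least 3. Hence 3 is optimal.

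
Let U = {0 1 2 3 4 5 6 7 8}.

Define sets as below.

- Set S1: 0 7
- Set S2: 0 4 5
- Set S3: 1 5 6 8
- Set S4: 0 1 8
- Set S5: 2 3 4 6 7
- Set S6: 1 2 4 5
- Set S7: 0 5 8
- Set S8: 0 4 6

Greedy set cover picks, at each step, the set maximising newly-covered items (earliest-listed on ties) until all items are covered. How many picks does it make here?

3

Greedy: pick S5 (covers 5 new) → pick S3 (covers 3 new) → pick S1 (covers 1 new). Total picks: 3.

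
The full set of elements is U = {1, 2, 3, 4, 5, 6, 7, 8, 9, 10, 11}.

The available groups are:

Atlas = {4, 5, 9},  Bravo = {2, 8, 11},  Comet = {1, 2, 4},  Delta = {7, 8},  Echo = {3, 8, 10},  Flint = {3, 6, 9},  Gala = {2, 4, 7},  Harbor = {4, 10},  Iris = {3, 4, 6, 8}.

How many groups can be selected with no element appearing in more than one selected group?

Comet, Delta, Flint are pairwise disjoint (Comet={1,2,4}; Delta={7,8}; Flint={3,6,9}).
Every remaining group overlaps one of these, and no 4 of the listed groups are pairwise disjoint, so 3 is the maximum.

3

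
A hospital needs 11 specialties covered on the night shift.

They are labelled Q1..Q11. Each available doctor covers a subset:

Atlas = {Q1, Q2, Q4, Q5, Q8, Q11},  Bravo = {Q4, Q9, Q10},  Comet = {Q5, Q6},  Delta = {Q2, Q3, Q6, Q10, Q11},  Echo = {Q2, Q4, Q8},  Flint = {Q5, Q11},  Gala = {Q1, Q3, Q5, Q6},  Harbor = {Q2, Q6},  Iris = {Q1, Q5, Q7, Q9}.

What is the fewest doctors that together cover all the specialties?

3

Take {Delta, Echo, Iris}. Their union is {Q1, Q2, Q3, Q4, Q5, Q6, Q7, Q8, Q9, Q10, Q11}, which is all 11 specialties.
Only Iris contains Q7, so Iris is forced; the remaining 7 specialties need at least 2 more doctors (each remaining doctor adds at most 5) — so at least 3 doctors are needed, and 3 is optimal.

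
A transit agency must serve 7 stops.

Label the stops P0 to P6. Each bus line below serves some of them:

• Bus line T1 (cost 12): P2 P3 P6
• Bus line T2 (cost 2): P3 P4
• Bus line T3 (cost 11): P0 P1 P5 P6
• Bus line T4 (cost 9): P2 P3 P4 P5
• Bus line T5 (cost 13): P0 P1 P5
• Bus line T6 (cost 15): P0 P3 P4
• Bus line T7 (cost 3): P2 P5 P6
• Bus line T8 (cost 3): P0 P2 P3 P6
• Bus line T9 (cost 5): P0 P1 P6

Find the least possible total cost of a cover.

T2, T7, T9 together cover every stop (T2 ∪ T7 ∪ T9 = {P0, P1, P2, P3, P4, P5, P6}); total cost 2 + 3 + 5 = 10.
The greedy pick T8, T2, T7, T9 costs 13; no covering selection beats 10.

10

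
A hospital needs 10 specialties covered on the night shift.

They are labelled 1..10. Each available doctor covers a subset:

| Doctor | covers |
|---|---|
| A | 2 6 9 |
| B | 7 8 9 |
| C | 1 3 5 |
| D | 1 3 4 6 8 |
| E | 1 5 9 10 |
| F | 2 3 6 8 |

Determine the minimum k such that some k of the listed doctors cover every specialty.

4

Take {B, D, E, F}. Their union is {1, 2, 3, 4, 5, 6, 7, 8, 9, 10}, which is all 10 specialties.
No 3 of the 6 doctors cover everything (all 20 combinations miss at least one specialty), so 4 is optimal.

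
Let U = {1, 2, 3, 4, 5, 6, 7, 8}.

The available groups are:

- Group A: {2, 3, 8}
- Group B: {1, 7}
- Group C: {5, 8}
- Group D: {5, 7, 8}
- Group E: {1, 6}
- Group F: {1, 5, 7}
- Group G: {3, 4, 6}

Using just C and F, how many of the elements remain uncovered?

Union of C, F = {1, 5, 7, 8}.
Not covered: 2, 3, 4, 6 — 4 elements.

4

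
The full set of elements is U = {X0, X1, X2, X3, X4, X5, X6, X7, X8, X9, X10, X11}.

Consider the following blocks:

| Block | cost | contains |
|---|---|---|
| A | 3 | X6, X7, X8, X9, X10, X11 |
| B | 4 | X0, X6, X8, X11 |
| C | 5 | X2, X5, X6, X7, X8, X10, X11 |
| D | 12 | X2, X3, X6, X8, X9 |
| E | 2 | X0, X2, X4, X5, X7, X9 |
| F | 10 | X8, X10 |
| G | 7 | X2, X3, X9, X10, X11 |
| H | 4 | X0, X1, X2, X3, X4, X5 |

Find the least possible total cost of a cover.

7

A, H together cover every element (A ∪ H = {X0, X1, X2, X3, X4, X5, X6, X7, X8, X9, X10, X11}); total cost 3 + 4 = 7.
The greedy pick E, A, H costs 9; no covering selection beats 7.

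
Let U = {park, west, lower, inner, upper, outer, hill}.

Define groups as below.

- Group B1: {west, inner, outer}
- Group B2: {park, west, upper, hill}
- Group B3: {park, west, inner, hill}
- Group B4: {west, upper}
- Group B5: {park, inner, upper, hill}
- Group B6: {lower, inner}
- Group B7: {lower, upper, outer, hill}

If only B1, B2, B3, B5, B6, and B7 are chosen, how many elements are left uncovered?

Union of B1, B2, B3, B5, B6, B7 = {park, west, lower, inner, upper, outer, hill} — that's every element, so 0 are uncovered.

0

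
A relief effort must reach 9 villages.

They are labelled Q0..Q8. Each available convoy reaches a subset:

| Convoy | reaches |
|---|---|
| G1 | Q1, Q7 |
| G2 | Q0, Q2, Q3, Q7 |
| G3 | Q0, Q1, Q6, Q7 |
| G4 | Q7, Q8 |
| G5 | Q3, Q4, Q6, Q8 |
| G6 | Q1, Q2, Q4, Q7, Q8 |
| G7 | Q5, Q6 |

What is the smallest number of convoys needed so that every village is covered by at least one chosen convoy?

G2 and G6 and G7 together: G2 ∪ G6 ∪ G7 = {Q0, Q1, Q2, Q3, Q4, Q5, Q6, Q7, Q8} — every village is covered.
Only G7 contains Q5, so G7 is forced; the remaining 7 villages need at least 2 more convoys (each remaining convoy adds at most 5) — so at least 3 convoys are needed, and 3 is optimal.

3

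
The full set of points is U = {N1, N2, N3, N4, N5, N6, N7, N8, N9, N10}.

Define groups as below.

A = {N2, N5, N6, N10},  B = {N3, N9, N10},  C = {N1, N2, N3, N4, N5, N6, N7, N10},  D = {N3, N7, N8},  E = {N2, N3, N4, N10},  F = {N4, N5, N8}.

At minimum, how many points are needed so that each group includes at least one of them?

The 2 points {N8, N10} hit every group.
The groups A, D are pairwise disjoint, so any hitting set needs a separate point for each — at least 2. Hence 2 is optimal.

2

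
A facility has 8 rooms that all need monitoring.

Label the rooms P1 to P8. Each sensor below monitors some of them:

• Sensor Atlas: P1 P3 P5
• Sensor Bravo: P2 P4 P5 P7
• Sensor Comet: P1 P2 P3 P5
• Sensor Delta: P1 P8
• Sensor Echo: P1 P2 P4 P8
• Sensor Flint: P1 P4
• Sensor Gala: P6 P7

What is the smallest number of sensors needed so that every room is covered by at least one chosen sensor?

Take {Atlas, Echo, Gala}. Their union is {P1, P2, P3, P4, P5, P6, P7, P8}, which is all 8 rooms.
Only Gala contains P6, so Gala is forced; the remaining 6 rooms need at least 2 more sensors (each remaining sensor adds at most 4) — so at least 3 sensors are needed, and 3 is optimal.

3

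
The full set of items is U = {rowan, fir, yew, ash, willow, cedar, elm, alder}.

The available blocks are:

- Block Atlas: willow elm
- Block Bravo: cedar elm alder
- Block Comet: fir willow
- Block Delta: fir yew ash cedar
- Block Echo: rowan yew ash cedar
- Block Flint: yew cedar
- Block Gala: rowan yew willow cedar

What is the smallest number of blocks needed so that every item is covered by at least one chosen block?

3

Take {Bravo, Delta, Gala}. Their union is {rowan, fir, yew, ash, willow, cedar, elm, alder}, which is all 8 items.
Only Bravo contains alder, so Bravo is forced; the remaining 5 items need at least 2 more blocks (each remaining block adds at most 3) — so at least 3 blocks are needed, and 3 is optimal.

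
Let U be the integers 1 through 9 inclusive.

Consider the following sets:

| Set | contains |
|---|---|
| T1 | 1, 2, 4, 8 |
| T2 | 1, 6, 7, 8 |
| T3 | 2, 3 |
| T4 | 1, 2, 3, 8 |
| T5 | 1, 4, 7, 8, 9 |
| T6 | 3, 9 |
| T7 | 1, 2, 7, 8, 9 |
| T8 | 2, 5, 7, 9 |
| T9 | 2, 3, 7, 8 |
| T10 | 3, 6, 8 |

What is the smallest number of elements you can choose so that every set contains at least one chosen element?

3

H = {2, 3, 8} meets every set (each contains at least one member of H), and |H| = 3.
No choice of 2 elements meets every set, so 3 is the minimum.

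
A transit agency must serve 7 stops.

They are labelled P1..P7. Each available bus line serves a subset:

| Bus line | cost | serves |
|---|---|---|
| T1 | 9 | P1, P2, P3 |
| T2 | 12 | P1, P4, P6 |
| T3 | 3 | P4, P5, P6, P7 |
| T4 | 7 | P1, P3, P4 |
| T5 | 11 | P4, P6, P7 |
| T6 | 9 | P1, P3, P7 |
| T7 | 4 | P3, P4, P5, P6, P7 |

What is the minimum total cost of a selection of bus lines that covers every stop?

12

T1, T3 together cover every stop (T1 ∪ T3 = {P1, P2, P3, P4, P5, P6, P7}); total cost 9 + 3 = 12.
No covering selection has total cost below 12.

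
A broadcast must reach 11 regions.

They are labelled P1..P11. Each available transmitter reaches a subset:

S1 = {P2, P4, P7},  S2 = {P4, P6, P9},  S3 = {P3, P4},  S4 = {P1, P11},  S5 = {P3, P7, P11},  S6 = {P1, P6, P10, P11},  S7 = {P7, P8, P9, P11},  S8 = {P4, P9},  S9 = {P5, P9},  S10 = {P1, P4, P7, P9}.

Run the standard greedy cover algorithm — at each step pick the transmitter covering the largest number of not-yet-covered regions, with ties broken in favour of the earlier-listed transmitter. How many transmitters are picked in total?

Greedy: pick S6 (covers 4 new) → pick S1 (covers 3 new) → pick S7 (covers 2 new) → pick S3 (covers 1 new) → pick S9 (covers 1 new). Total picks: 5.

5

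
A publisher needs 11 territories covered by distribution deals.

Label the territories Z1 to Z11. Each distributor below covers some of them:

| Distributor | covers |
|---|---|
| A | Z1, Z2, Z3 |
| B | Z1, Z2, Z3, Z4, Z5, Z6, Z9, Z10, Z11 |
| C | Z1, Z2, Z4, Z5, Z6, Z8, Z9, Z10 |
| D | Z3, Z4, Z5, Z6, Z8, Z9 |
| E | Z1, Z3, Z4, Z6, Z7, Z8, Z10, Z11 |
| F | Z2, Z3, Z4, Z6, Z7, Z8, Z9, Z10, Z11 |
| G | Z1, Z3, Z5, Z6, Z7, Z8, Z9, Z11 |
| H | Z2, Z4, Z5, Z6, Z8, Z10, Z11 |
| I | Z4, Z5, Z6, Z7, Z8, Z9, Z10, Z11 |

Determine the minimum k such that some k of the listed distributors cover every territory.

2

C and G together: C ∪ G = {Z1, Z2, Z3, Z4, Z5, Z6, Z7, Z8, Z9, Z10, Z11} — every territory is covered.
No single distributor has all 11 territories (the largest, B, has 9), so 2 is optimal.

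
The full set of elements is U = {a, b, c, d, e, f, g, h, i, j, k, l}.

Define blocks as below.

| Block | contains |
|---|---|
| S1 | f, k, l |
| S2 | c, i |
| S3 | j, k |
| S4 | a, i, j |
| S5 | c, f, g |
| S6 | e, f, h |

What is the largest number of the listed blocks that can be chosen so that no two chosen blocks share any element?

S2, S3, S6 are pairwise disjoint (S2={c,i}; S3={j,k}; S6={e,f,h}).
Every remaining block overlaps one of these, and no 4 of the listed blocks are pairwise disjoint, so 3 is the maximum.

3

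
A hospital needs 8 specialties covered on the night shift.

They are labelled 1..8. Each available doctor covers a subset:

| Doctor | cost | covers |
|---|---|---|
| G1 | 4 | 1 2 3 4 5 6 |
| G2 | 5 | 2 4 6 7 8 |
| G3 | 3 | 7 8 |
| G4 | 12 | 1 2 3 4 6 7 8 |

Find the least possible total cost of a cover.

G1, G3 together cover every specialty (G1 ∪ G3 = {1, 2, 3, 4, 5, 6, 7, 8}); total cost 4 + 3 = 7.
No covering selection has total cost below 7.

7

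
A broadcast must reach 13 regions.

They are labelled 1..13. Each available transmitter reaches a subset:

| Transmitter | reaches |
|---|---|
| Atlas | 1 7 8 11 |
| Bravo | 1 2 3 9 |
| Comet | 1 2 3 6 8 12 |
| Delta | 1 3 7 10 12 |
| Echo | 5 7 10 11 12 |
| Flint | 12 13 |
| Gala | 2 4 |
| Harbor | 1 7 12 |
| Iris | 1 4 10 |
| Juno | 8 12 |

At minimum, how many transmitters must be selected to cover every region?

5

Take {Bravo, Comet, Echo, Flint, Iris}. Their union is {1, 2, 3, 4, 5, 6, 7, 8, 9, 10, 11, 12, 13}, which is all 13 regions.
No 4 of the 10 transmitters cover everything (all 210 combinations miss at least one region), so 5 is optimal.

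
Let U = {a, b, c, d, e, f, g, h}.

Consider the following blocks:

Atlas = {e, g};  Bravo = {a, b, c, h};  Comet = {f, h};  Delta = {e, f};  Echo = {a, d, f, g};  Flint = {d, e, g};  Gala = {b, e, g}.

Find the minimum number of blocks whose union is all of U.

3

Atlas, Bravo, and Echo cover everything between them: the union {a, b, c, d, e, f, g, h} is all of U.
Only Bravo contains c, so Bravo is forced; the remaining 4 elements need at least 2 more blocks (each remaining block adds at most 3) — so at least 3 blocks are needed, and 3 is optimal.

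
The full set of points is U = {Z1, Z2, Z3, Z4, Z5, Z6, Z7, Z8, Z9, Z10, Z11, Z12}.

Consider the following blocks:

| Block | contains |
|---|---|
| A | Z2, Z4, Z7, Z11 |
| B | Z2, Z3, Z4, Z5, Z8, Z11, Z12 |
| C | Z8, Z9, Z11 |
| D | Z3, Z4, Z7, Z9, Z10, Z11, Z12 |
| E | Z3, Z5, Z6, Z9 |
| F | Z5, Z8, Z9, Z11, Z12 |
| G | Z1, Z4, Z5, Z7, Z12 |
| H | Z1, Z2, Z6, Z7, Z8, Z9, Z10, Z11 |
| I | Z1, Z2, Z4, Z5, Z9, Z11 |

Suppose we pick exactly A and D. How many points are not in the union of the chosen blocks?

4

Union of A, D = {Z2, Z3, Z4, Z7, Z9, Z10, Z11, Z12}.
Not covered: Z1, Z5, Z6, Z8 — 4 points.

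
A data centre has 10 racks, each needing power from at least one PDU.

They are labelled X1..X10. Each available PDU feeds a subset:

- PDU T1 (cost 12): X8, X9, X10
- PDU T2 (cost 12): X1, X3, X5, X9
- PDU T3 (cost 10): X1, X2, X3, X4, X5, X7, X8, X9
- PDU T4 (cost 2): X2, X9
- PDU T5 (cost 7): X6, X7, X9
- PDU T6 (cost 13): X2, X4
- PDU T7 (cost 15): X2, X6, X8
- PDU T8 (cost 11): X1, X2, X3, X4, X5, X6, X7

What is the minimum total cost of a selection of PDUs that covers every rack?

23

T1, T8 together cover every rack (T1 ∪ T8 = {X1, X2, X3, X4, X5, X6, X7, X8, X9, X10}); total cost 12 + 11 = 23.
The greedy pick T4, T3, T5, T1 costs 31; no covering selection beats 23.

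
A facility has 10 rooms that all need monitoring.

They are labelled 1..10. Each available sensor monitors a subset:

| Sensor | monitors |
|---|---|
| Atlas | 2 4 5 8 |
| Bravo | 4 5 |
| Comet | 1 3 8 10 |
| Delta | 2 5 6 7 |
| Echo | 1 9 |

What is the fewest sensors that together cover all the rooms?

Bravo and Comet and Delta and Echo together: Bravo ∪ Comet ∪ Delta ∪ Echo = {1, 2, 3, 4, 5, 6, 7, 8, 9, 10} — every room is covered.
No 3 of the 5 sensors cover everything (all 10 combinations miss at least one room), so 4 is optimal.

4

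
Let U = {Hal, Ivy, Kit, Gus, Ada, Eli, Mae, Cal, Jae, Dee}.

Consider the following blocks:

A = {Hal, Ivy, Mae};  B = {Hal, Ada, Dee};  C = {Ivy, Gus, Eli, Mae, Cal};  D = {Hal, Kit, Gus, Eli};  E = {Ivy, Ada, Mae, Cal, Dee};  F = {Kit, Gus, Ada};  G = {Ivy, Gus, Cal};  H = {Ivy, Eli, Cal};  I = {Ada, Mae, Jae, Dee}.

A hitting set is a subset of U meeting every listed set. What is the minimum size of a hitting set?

Take T = {Ivy, Kit, Dee}. Each listed block contains at least one of these, so T is a hitting set of size 3.
No choice of 2 items meets every block, so 3 is the minimum.

3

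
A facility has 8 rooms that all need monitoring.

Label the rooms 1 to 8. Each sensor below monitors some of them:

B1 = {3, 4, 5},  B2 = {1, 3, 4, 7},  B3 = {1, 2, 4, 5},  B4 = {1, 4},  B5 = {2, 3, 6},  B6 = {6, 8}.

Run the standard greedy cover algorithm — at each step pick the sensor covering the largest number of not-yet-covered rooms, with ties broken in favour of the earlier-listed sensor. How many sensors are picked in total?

Greedy: pick B2 (covers 4 new) → pick B3 (covers 2 new) → pick B6 (covers 2 new). Total picks: 3.

3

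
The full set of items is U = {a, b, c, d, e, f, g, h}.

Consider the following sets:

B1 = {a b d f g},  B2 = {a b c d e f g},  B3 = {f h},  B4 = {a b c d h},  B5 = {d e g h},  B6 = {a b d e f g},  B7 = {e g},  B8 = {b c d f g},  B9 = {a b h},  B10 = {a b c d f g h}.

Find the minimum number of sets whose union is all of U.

2

Take {B6, B10}. Their union is {a, b, c, d, e, f, g, h}, which is all 8 items.
No single set has all 8 items (the largest, B2, has 7), so 2 is optimal.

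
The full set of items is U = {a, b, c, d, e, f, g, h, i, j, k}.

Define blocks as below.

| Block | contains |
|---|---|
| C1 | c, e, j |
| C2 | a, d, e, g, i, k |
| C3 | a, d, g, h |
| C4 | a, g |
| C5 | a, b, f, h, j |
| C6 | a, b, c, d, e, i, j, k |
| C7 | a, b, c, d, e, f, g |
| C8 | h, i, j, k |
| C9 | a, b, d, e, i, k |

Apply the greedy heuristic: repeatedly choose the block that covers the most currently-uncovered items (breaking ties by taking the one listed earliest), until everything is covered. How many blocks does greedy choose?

Greedy: pick C6 (covers 8 new) → pick C3 (covers 2 new) → pick C5 (covers 1 new). Total picks: 3.
(The true minimum cover uses only 2 blocks, so greedy is not optimal here.)

3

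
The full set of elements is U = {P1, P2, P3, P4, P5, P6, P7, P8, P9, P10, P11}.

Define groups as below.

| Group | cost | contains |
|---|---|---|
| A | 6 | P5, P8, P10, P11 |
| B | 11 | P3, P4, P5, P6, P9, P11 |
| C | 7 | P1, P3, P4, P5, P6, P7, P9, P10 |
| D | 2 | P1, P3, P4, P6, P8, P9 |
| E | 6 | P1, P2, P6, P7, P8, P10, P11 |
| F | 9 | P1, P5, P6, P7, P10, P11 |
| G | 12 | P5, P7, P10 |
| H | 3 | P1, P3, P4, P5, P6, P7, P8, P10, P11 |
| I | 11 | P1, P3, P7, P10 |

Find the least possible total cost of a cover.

11

D, E, H together cover every element (D ∪ E ∪ H = {P1, P2, P3, P4, P5, P6, P7, P8, P9, P10, P11}); total cost 2 + 6 + 3 = 11.
No covering selection has total cost below 11.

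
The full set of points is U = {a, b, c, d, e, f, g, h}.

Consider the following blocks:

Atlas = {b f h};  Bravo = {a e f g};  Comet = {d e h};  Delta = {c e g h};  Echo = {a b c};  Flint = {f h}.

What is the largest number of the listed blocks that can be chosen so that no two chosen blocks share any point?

Echo, Flint are pairwise disjoint (Echo={a,b,c}; Flint={f,h}).
Every remaining block overlaps one of these, and no 3 of the listed blocks are pairwise disjoint, so 2 is the maximum.

2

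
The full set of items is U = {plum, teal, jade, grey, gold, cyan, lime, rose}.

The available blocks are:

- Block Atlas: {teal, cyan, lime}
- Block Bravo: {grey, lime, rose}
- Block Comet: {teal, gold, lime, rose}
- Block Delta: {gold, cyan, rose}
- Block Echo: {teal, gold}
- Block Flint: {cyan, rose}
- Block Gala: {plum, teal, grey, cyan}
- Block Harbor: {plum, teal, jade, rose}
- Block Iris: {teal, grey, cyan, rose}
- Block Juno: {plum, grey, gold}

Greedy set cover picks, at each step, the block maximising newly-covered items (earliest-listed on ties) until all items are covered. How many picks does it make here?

Greedy: pick Comet (covers 4 new) → pick Gala (covers 3 new) → pick Harbor (covers 1 new). Total picks: 3.

3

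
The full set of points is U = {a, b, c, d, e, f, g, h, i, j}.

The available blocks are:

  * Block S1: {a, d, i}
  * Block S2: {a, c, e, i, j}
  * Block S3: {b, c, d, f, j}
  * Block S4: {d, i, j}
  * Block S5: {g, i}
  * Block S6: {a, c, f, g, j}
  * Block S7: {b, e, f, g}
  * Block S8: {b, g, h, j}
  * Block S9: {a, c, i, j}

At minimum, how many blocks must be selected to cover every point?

S2, S3, and S8 cover everything between them: the union {a, b, c, d, e, f, g, h, i, j} is all of U.
Only S8 contains h, so S8 is forced; the remaining 6 points need at least 2 more blocks (each remaining block adds at most 4) — so at least 3 blocks are needed, and 3 is optimal.

3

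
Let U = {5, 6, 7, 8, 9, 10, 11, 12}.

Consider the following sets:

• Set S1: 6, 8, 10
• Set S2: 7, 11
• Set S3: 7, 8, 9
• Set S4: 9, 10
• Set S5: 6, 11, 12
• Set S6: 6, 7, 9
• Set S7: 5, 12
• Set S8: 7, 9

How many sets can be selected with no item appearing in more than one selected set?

3

S1, S2, S7 are pairwise disjoint (S1={6,8,10}; S2={7,11}; S7={5,12}).
Every remaining set overlaps one of these, and no 4 of the listed sets are pairwise disjoint, so 3 is the maximum.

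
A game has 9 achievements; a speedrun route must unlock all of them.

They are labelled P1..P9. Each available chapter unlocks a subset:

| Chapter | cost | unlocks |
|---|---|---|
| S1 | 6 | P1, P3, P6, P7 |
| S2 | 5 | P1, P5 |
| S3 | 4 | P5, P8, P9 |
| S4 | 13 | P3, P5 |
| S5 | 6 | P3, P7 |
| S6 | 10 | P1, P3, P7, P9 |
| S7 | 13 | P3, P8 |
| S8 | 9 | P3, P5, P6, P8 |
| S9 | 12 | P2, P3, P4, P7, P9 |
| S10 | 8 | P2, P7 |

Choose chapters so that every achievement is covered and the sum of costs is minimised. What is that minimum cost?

22

S1, S3, S9 together cover every achievement (S1 ∪ S3 ∪ S9 = {P1, P2, P3, P4, P5, P6, P7, P8, P9}); total cost 6 + 4 + 12 = 22.
No covering selection has total cost below 22.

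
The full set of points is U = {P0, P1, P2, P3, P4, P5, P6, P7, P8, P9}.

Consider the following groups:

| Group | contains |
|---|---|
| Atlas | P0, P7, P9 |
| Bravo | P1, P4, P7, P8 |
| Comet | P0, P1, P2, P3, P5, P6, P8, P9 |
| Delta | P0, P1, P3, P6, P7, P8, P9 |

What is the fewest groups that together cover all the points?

2

Bravo and Comet cover everything between them: the union {P0, P1, P2, P3, P4, P5, P6, P7, P8, P9} is all of U.
No single group has all 10 points (the largest, Comet, has 8), so 2 is optimal.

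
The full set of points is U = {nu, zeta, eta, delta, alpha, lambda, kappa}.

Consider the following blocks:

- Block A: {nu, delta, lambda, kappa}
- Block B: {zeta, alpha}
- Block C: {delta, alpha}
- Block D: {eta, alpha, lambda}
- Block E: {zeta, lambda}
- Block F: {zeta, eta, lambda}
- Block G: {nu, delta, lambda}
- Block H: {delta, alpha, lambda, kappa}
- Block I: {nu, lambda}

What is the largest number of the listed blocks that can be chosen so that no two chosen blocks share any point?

2

C, E are pairwise disjoint (C={delta,alpha}; E={zeta,lambda}).
Every remaining block overlaps one of these, and no 3 of the listed blocks are pairwise disjoint, so 2 is the maximum.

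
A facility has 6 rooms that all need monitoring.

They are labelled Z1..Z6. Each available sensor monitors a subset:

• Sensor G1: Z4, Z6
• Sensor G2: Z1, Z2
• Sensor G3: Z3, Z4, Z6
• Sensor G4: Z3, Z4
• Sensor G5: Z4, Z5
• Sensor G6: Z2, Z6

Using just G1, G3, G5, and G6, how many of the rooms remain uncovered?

Union of G1, G3, G5, G6 = {Z2, Z3, Z4, Z5, Z6}.
Not covered: Z1 — 1 room.

1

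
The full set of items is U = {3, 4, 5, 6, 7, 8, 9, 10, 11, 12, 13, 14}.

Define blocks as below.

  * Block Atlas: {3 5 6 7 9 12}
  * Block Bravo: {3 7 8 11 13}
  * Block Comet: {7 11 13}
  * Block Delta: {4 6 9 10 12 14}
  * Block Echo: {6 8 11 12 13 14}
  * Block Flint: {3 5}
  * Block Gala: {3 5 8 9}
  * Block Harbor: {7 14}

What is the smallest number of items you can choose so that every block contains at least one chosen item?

Take H = {5, 7, 12}. Each listed block contains at least one of these, so H is a hitting set of size 3.
The blocks Comet, Delta, Flint are pairwise disjoint, so any hitting set needs a separate item for each — at least 3. Hence 3 is optimal.

3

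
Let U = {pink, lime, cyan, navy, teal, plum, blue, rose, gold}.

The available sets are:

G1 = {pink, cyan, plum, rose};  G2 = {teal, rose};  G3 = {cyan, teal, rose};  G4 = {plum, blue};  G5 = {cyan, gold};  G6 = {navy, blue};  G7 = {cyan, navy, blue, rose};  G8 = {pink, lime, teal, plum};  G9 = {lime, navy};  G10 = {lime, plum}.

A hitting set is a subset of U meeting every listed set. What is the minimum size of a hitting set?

4

H = {navy, teal, plum, gold} meets every set (each contains at least one member of H), and |H| = 4.
The sets G2, G5, G6, G10 are pairwise disjoint, so any hitting set needs a separate point for each — at least 4. Hence 4 is optimal.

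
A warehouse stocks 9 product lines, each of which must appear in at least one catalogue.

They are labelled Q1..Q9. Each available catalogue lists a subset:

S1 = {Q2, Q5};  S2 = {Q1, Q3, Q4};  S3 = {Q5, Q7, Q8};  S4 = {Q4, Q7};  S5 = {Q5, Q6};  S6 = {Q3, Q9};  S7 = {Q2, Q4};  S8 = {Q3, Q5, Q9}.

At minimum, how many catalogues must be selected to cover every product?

5

S2 and S3 and S5 and S7 and S8 together: S2 ∪ S3 ∪ S5 ∪ S7 ∪ S8 = {Q1, Q2, Q3, Q4, Q5, Q6, Q7, Q8, Q9} — every product is covered.
No 4 of the 8 catalogues cover everything (all 70 combinations miss at least one product), so 5 is optimal.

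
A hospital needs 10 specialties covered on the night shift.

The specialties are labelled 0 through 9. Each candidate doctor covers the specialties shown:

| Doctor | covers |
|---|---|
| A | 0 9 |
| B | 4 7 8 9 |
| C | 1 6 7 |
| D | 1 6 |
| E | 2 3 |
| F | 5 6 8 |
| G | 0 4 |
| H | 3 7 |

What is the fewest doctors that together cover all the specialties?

Take {B, C, E, F, G}. Their union is {0, 1, 2, 3, 4, 5, 6, 7, 8, 9}, which is all 10 specialties.
No 4 of the 8 doctors cover everything (all 70 combinations miss at least one specialty), so 5 is optimal.

5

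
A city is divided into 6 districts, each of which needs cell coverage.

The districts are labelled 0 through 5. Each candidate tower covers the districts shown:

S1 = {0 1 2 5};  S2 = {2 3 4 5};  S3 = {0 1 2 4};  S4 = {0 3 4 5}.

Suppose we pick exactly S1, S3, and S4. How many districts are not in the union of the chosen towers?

0

Union of S1, S3, S4 = {0, 1, 2, 3, 4, 5} — that's every district, so 0 are uncovered.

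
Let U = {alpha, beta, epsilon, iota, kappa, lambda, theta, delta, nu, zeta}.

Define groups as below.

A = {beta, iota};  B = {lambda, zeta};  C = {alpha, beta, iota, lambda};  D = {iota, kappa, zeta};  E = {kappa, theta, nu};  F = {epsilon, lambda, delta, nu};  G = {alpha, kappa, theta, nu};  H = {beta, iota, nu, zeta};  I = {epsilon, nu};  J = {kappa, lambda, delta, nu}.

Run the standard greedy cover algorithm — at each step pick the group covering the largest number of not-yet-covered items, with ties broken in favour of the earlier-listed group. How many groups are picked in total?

4

Greedy: pick C (covers 4 new) → pick E (covers 3 new) → pick F (covers 2 new) → pick B (covers 1 new). Total picks: 4.
(The true minimum cover uses only 3 groups, so greedy is not optimal here.)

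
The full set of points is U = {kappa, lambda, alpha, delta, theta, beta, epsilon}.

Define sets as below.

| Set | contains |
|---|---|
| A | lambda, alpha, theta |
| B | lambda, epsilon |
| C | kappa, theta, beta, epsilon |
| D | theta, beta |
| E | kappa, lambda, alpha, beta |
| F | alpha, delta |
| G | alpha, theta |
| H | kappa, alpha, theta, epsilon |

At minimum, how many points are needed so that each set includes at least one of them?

3

The 3 points {lambda, alpha, beta} hit every set.
The sets B, D, F are pairwise disjoint, so any hitting set needs a separate point for each — at least 3. Hence 3 is optimal.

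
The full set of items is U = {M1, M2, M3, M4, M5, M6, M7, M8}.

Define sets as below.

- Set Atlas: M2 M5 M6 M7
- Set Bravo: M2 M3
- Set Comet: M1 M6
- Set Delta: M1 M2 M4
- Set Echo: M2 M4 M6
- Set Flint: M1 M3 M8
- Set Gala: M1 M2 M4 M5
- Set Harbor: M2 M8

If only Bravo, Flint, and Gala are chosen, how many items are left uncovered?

2

Union of Bravo, Flint, Gala = {M1, M2, M3, M4, M5, M8}.
Not covered: M6, M7 — 2 items.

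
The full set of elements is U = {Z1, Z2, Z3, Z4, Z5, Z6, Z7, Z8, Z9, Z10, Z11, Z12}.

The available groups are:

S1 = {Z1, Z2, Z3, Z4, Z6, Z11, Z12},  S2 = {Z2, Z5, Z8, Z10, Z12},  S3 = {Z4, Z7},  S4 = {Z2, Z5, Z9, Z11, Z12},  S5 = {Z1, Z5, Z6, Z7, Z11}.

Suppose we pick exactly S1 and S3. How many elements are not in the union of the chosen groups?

Union of S1, S3 = {Z1, Z2, Z3, Z4, Z6, Z7, Z11, Z12}.
Not covered: Z5, Z8, Z9, Z10 — 4 elements.

4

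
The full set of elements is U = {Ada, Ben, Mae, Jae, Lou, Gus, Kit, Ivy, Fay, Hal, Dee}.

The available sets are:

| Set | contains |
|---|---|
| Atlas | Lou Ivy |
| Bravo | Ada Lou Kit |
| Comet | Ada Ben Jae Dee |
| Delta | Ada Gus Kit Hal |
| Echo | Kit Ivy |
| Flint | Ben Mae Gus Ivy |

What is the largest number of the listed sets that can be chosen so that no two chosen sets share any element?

Atlas, Delta are pairwise disjoint (Atlas={Lou,Ivy}; Delta={Ada,Gus,Kit,Hal}).
Every remaining set overlaps one of these, and no 3 of the listed sets are pairwise disjoint, so 2 is the maximum.

2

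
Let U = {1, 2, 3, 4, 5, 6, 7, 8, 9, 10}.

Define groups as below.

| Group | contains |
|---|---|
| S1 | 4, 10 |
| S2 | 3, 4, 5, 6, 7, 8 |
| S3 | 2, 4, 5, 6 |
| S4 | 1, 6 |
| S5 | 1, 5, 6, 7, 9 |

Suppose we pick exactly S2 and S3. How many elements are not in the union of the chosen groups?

3

Union of S2, S3 = {2, 3, 4, 5, 6, 7, 8}.
Not covered: 1, 9, 10 — 3 elements.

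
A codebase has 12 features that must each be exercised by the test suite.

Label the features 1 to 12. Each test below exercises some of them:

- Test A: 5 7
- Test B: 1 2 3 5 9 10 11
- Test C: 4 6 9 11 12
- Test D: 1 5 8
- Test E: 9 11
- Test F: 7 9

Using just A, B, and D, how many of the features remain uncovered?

Union of A, B, D = {1, 2, 3, 5, 7, 8, 9, 10, 11}.
Not covered: 4, 6, 12 — 3 features.

3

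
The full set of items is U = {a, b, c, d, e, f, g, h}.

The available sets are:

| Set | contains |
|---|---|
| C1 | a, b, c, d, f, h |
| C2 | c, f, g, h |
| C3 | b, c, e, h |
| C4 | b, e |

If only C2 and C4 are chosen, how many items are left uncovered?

Union of C2, C4 = {b, c, e, f, g, h}.
Not covered: a, d — 2 items.

2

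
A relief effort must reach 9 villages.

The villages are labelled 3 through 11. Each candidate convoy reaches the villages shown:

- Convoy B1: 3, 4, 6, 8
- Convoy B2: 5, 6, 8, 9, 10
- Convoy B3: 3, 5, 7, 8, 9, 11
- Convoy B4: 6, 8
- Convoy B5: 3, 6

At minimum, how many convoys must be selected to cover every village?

B1 and B2 and B3 together: B1 ∪ B2 ∪ B3 = {3, 4, 5, 6, 7, 8, 9, 10, 11} — every village is covered.
Only B1 contains 4, so B1 is forced; the remaining 5 villages need at least 2 more convoys (each remaining convoy adds at most 4) — so at least 3 convoys are needed, and 3 is optimal.

3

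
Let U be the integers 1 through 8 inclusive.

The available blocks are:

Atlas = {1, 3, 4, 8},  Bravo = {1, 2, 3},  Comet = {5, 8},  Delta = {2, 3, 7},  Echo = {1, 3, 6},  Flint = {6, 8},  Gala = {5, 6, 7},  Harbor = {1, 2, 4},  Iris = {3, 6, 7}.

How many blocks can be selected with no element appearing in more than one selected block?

Comet, Harbor, Iris are pairwise disjoint (Comet={5,8}; Harbor={1,2,4}; Iris={3,6,7}).
Every remaining block overlaps one of these, and no 4 of the listed blocks are pairwise disjoint, so 3 is the maximum.

3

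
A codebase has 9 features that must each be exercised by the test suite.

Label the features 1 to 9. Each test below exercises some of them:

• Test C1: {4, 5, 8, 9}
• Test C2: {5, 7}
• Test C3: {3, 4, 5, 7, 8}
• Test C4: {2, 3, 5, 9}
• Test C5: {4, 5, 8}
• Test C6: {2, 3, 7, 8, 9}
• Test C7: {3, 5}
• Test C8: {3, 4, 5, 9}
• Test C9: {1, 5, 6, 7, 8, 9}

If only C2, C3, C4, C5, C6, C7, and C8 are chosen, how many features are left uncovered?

Union of C2, C3, C4, C5, C6, C7, C8 = {2, 3, 4, 5, 7, 8, 9}.
Not covered: 1, 6 — 2 features.

2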